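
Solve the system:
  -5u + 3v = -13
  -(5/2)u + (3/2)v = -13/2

infinitely many solutions

Row-reduce:
R1 ← R1 / (-5).
R2 ← R2 + 5/2·R1.
Rank is 1 with 2 unknowns, leaving v free.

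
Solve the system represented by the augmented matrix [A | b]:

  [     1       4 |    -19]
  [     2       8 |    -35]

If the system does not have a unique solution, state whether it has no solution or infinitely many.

no solution

Row-reduce:
R2 ← R2 − 2·R1.
Row 2 reduces to 0 = 3, a contradiction. The system is inconsistent.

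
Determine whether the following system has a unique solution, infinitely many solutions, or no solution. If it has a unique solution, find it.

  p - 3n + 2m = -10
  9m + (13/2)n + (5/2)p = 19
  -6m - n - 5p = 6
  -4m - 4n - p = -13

Row-reduce:
R1 ← R1 / (2).
R2 ← R2 − 9·R1.
R3 ← R3 + 6·R1.
R4 ← R4 + 4·R1.
R2 ← R2 / (20).
R1 ← R1 + 3/2·R2.
R3 ← R3 + 10·R2.
R4 ← R4 + 10·R2.
R3 ← R3 / (-3).
R1 ← R1 − 7/20·R3.
R2 ← R2 + 1/10·R3.
Row 4 reduces to 0 = -1, a contradiction. The system is inconsistent.

no solution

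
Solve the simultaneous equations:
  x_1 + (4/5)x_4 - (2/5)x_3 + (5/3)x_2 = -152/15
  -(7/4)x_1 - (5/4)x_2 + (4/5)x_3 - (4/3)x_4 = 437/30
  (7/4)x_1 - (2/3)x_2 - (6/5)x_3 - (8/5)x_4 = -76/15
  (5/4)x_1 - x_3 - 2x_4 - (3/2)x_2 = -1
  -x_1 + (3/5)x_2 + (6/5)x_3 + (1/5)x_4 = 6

Row-reduce:
R2 ← R2 + 7/4·R1.
R3 ← R3 − 7/4·R1.
R4 ← R4 − 5/4·R1.
R5 ← R5 + 1·R1.
R2 ← R2 / (5/3).
R1 ← R1 − 5/3·R2.
R3 ← R3 + 43/12·R2.
R4 ← R4 + 43/12·R2.
R5 ← R5 − 34/15·R2.
R3 ← R3 / (-57/200).
R1 ← R1 + 1/2·R3.
R2 ← R2 − 3/50·R3.
R4 ← R4 + 57/200·R3.
R5 ← R5 − 83/125·R3.
Swap R4 and R5.
R4 ← R4 / (-4913/855).
R1 ← R1 − 4912/855·R4.
R2 ← R2 + 32/57·R4.
R3 ← R3 − 1714/171·R4.
Row 5 reduces to 0 = -1, a contradiction. The system is inconsistent.

no solution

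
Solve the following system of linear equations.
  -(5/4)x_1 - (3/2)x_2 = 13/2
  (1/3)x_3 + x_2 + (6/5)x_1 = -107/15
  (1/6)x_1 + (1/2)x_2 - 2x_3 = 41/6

x_1 = -4, x_2 = -1, x_3 = -4

Row-reduce the augmented matrix:
R1 ← R1 / (-5/4).
R2 ← R2 − 6/5·R1.
R3 ← R3 − 1/6·R1.
R2 ← R2 / (-11/25).
R1 ← R1 − 6/5·R2.
R3 ← R3 − 3/10·R2.
R3 ← R3 / (-39/22).
R1 ← R1 − 10/11·R3.
R2 ← R2 + 25/33·R3.
Reading off the reduced rows gives x_1 = -4, x_2 = -1, x_3 = -4.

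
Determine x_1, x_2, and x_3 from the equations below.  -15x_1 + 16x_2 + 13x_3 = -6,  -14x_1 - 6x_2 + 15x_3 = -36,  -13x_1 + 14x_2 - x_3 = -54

x_1 = 6, x_2 = 2, x_3 = 4

Row-reduce the augmented matrix:
R1 ← R1 / (-15).
R2 ← R2 + 14·R1.
R3 ← R3 + 13·R1.
R2 ← R2 / (-314/15).
R1 ← R1 + 16/15·R2.
R3 ← R3 − 2/15·R2.
R3 ← R3 / (-1923/157).
R1 ← R1 + 159/157·R3.
R2 ← R2 + 43/314·R3.
Reading off the reduced rows gives x_1 = 6, x_2 = 2, x_3 = 4.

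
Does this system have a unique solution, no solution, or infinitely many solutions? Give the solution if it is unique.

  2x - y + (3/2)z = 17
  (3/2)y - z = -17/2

infinitely many solutions

Row-reduce:
R1 ← R1 / (2).
R2 ← R2 / (3/2).
R1 ← R1 + 1/2·R2.
Rank is 2 with 3 unknowns, leaving z free.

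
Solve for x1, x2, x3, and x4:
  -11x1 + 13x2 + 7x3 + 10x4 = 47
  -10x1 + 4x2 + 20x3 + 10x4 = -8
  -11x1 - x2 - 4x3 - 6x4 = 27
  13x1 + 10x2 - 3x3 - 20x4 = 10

Row-reduce the augmented matrix:
R1 ← R1 / (-11).
R2 ← R2 + 10·R1.
R3 ← R3 + 11·R1.
R4 ← R4 − 13·R1.
R2 ← R2 / (-86/11).
R1 ← R1 + 13/11·R2.
R3 ← R3 + 14·R2.
R4 ← R4 − 279/11·R2.
R3 ← R3 / (-1523/43).
R1 ← R1 + 116/43·R3.
R2 ← R2 + 75/43·R3.
R4 ← R4 − 2129/43·R3.
R4 ← R4 / (-45499/1523).
R1 ← R1 − 451/1523·R4.
R2 ← R2 − 1145/1523·R4.
R3 ← R3 − 758/1523·R4.
Reading off the reduced rows gives x1 = -2, x2 = 3, x3 = -2, x4 = 0.

x1 = -2, x2 = 3, x3 = -2, x4 = 0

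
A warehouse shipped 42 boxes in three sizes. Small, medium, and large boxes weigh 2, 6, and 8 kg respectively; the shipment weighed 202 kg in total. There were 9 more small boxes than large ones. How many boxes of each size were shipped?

small boxes: 16, medium boxes: 19, large boxes: 7

Let s = small boxes, m = medium boxes, l = large boxes.
  s + m + l = 42
  8l + 6m + 2s = 202
  s - l = 9
Row-reduce the augmented matrix:
R2 ← R2 − 2·R1.
R3 ← R3 − 1·R1.
R2 ← R2 / (4).
R1 ← R1 − 1·R2.
R3 ← R3 + 1·R2.
R3 ← R3 / (-1/2).
R1 ← R1 + 1/2·R3.
R2 ← R2 − 3/2·R3.
Reading off the reduced rows gives s = 16, m = 19, l = 7.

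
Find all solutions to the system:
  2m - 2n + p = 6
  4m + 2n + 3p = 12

Row-reduce:
R1 ← R1 / (2).
R2 ← R2 − 4·R1.
R2 ← R2 / (6).
R1 ← R1 + 1·R2.
Rank is 2 with 3 unknowns, leaving p free.

infinitely many solutions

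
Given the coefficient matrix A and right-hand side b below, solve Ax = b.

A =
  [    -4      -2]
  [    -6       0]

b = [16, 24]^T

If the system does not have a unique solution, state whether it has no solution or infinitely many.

Row-reduce the augmented matrix:
R1 ← R1 / (-4).
R2 ← R2 + 6·R1.
R2 ← R2 / (3).
R1 ← R1 − 1/2·R2.
Reading off the reduced rows gives x_1 = -4, x_2 = 0.

x_1 = -4, x_2 = 0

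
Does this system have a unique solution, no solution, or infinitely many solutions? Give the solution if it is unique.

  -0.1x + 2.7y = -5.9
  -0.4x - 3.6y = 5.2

Row-reduce the augmented matrix:
R1 ← R1 / (-1/10).
R2 ← R2 + 2/5·R1.
R2 ← R2 / (-72/5).
R1 ← R1 + 27·R2.
Reading off the reduced rows gives x = 5, y = -2.

x = 5, y = -2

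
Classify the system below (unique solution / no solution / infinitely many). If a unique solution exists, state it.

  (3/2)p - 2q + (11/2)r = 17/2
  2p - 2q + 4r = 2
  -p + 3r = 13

infinitely many solutions

Row-reduce:
R1 ← R1 / (3/2).
R2 ← R2 − 2·R1.
R3 ← R3 + 1·R1.
R2 ← R2 / (2/3).
R1 ← R1 + 4/3·R2.
R3 ← R3 + 4/3·R2.
Rank is 2 with 3 unknowns, leaving r free.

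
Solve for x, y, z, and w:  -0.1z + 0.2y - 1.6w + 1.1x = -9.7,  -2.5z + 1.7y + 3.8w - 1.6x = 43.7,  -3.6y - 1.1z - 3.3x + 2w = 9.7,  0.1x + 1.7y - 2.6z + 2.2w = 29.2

x = -6, y = 6, z = -5, w = 3

Row-reduce the augmented matrix:
R1 ← R1 / (11/10).
R2 ← R2 + 8/5·R1.
R3 ← R3 + 33/10·R1.
R4 ← R4 − 1/10·R1.
R2 ← R2 / (219/110).
R1 ← R1 − 2/11·R2.
R3 ← R3 + 3·R2.
R4 ← R4 − 37/22·R2.
R3 ← R3 / (-1966/365).
R1 ← R1 − 11/73·R3.
R2 ← R2 + 97/73·R3.
R4 ← R4 + 26/73·R3.
R4 ← R4 / (5602/4915).
R1 ← R1 + 1578/983·R4.
R2 ← R2 − 868/983·R4.
R3 ← R3 − 106/983·R4.
Reading off the reduced rows gives x = -6, y = 6, z = -5, w = 3.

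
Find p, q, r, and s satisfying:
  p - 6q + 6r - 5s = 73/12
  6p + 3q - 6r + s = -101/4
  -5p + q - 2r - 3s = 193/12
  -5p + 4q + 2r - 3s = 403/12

p = -8/3, q = 5/2, r = 5/2, s = -7/4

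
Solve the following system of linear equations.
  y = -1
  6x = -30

x = -5, y = -1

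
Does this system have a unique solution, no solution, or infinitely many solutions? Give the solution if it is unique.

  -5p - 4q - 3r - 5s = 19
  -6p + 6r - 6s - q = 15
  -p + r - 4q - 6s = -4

infinitely many solutions

Row-reduce:
R1 ← R1 / (-5).
R2 ← R2 + 6·R1.
R3 ← R3 + 1·R1.
R2 ← R2 / (19/5).
R1 ← R1 − 4/5·R2.
R3 ← R3 + 16/5·R2.
R3 ← R3 / (184/19).
R1 ← R1 + 27/19·R3.
R2 ← R2 − 48/19·R3.
Rank is 3 with 4 unknowns, leaving s free.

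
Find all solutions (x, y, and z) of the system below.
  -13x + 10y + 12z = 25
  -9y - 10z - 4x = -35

infinitely many solutions

Row-reduce:
R1 ← R1 / (-13).
R2 ← R2 + 4·R1.
R2 ← R2 / (-157/13).
R1 ← R1 + 10/13·R2.
Rank is 2 with 3 unknowns, leaving z free.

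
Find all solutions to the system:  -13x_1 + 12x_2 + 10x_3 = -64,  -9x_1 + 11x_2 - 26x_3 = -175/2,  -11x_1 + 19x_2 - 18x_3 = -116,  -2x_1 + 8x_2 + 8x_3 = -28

no solution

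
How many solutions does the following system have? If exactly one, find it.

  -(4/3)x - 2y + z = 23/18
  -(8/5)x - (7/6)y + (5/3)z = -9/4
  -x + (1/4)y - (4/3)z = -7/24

x = 5/3, y = -5/2, z = -3/2

Row-reduce the augmented matrix:
R1 ← R1 / (-4/3).
R2 ← R2 + 8/5·R1.
R3 ← R3 + 1·R1.
R2 ← R2 / (37/30).
R1 ← R1 − 3/2·R2.
R3 ← R3 − 7/4·R2.
R3 ← R3 / (-1219/444).
R1 ← R1 + 195/148·R3.
R2 ← R2 − 14/37·R3.
Reading off the reduced rows gives x = 5/3, y = -5/2, z = -3/2.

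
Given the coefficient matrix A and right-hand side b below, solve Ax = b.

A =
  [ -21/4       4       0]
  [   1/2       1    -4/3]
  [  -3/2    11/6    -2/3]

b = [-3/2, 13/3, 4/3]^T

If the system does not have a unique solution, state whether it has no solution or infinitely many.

no solution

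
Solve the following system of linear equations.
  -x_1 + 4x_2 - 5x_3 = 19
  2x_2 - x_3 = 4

Row-reduce:
R1 ← R1 / (-1).
R2 ← R2 / (2).
R1 ← R1 + 4·R2.
Rank is 2 with 3 unknowns, leaving x_3 free.

infinitely many solutions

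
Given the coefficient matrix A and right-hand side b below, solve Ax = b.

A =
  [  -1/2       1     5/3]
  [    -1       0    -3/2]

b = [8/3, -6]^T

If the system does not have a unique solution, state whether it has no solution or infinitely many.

infinitely many solutions

Row-reduce:
R1 ← R1 / (-1/2).
R2 ← R2 + 1·R1.
R2 ← R2 / (-2).
R1 ← R1 + 2·R2.
Rank is 2 with 3 unknowns, leaving x_3 free.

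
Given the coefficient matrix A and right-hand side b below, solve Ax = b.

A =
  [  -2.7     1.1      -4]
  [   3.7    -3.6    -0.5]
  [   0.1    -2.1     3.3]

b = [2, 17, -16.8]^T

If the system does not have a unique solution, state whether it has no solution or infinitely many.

x_1 = 6, x_2 = 2, x_3 = -4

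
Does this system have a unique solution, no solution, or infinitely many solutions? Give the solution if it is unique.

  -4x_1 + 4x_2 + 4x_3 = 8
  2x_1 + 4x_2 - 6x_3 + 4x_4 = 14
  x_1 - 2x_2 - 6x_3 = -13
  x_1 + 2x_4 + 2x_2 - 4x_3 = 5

x_1 = 1, x_2 = 1, x_3 = 2, x_4 = 5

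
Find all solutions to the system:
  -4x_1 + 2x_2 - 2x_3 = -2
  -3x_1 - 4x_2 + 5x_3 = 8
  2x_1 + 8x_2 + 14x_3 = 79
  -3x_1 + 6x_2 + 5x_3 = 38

no solution

Row-reduce:
R1 ← R1 / (-4).
R2 ← R2 + 3·R1.
R3 ← R3 − 2·R1.
R4 ← R4 + 3·R1.
R2 ← R2 / (-11/2).
R1 ← R1 + 1/2·R2.
R3 ← R3 − 9·R2.
R4 ← R4 − 9/2·R2.
R3 ← R3 / (260/11).
R1 ← R1 + 1/11·R3.
R2 ← R2 + 13/11·R3.
R4 ← R4 − 130/11·R3.
Row 4 reduces to 0 = 1/2, a contradiction. The system is inconsistent.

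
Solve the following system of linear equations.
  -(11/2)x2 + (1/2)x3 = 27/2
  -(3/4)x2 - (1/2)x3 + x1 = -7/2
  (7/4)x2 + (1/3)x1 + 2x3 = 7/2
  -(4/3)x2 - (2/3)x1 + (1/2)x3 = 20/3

no solution

Row-reduce:
Swap R1 and R2.
R3 ← R3 − 1/3·R1.
R4 ← R4 + 2/3·R1.
R2 ← R2 / (-11/2).
R1 ← R1 + 3/4·R2.
R3 ← R3 − 2·R2.
R4 ← R4 + 11/6·R2.
R3 ← R3 / (155/66).
R1 ← R1 + 25/44·R3.
R2 ← R2 + 1/11·R3.
Row 4 reduces to 0 = -1/6, a contradiction. The system is inconsistent.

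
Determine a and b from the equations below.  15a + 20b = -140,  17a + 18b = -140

a = -4, b = -4

Row-reduce the augmented matrix:
R1 ← R1 / (15).
R2 ← R2 − 17·R1.
R2 ← R2 / (-14/3).
R1 ← R1 − 4/3·R2.
Reading off the reduced rows gives a = -4, b = -4.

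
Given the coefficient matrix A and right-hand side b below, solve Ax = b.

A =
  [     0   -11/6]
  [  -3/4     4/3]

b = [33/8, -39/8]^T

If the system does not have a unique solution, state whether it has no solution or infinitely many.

x_1 = 5/2, x_2 = -9/4

Row-reduce the augmented matrix:
Swap R1 and R2.
R1 ← R1 / (-3/4).
R2 ← R2 / (-11/6).
R1 ← R1 + 16/9·R2.
Reading off the reduced rows gives x_1 = 5/2, x_2 = -9/4.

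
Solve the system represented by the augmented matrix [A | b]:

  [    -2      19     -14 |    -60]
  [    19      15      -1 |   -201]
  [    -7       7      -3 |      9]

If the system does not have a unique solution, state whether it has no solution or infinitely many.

x_1 = -6, x_2 = -6, x_3 = -3

Row-reduce the augmented matrix:
R1 ← R1 / (-2).
R2 ← R2 − 19·R1.
R3 ← R3 + 7·R1.
R2 ← R2 / (391/2).
R1 ← R1 + 19/2·R2.
R3 ← R3 + 119/2·R2.
R3 ← R3 / (120/23).
R1 ← R1 − 191/391·R3.
R2 ← R2 + 268/391·R3.
Reading off the reduced rows gives x_1 = -6, x_2 = -6, x_3 = -3.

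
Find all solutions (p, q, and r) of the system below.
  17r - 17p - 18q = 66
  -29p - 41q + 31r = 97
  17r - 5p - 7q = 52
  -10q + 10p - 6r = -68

no solution

Row-reduce:
R1 ← R1 / (-17).
R2 ← R2 + 29·R1.
R3 ← R3 + 5·R1.
R4 ← R4 − 10·R1.
R2 ← R2 / (-175/17).
R1 ← R1 − 18/17·R2.
R3 ← R3 + 29/17·R2.
R4 ← R4 + 350/17·R2.
R3 ← R3 / (2042/175).
R1 ← R1 + 139/175·R3.
R2 ← R2 + 34/175·R3.
Row 4 reduces to 0 = 2, a contradiction. The system is inconsistent.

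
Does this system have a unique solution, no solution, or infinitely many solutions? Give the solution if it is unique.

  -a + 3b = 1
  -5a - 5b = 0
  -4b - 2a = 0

no solution

Row-reduce:
R1 ← R1 / (-1).
R2 ← R2 + 5·R1.
R3 ← R3 + 2·R1.
R2 ← R2 / (-20).
R1 ← R1 + 3·R2.
R3 ← R3 + 10·R2.
Row 3 reduces to 0 = 1/2, a contradiction. The system is inconsistent.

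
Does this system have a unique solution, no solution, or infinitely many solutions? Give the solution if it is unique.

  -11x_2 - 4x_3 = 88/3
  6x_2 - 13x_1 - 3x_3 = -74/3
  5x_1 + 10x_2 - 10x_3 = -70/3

x_1 = 2/3, x_2 = -8/3, x_3 = 0

Row-reduce the augmented matrix:
Swap R1 and R2.
R1 ← R1 / (-13).
R3 ← R3 − 5·R1.
R2 ← R2 / (-11).
R1 ← R1 + 6/13·R2.
R3 ← R3 − 160/13·R2.
R3 ← R3 / (-2235/143).
R1 ← R1 − 57/143·R3.
R2 ← R2 − 4/11·R3.
Reading off the reduced rows gives x_1 = 2/3, x_2 = -8/3, x_3 = 0.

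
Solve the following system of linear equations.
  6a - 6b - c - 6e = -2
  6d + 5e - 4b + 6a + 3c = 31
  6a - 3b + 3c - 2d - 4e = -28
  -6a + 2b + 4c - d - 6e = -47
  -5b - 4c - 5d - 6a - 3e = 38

Row-reduce the augmented matrix:
R1 ← R1 / (6).
R2 ← R2 − 6·R1.
R3 ← R3 − 6·R1.
R4 ← R4 + 6·R1.
R5 ← R5 + 6·R1.
R2 ← R2 / (2).
R1 ← R1 + 1·R2.
R3 ← R3 − 3·R2.
R4 ← R4 + 4·R2.
R5 ← R5 + 11·R2.
R3 ← R3 / (-2).
R1 ← R1 − 11/6·R3.
R2 ← R2 − 2·R3.
R4 ← R4 − 11·R3.
R5 ← R5 − 17·R3.
R4 ← R4 / (-99/2).
R1 ← R1 + 85/12·R4.
R2 ← R2 + 8·R4.
R3 ← R3 − 11/2·R4.
R5 ← R5 + 131/2·R4.
R5 ← R5 / (226/11).
R1 ← R1 − 157/132·R5.
R2 ← R2 − 25/11·R5.
R3 ← R3 + 1/2·R5.
R4 ← R4 − 31/22·R5.
Reading off the reduced rows gives a = -2, b = -6, c = -4, d = 1, e = 5.

a = -2, b = -6, c = -4, d = 1, e = 5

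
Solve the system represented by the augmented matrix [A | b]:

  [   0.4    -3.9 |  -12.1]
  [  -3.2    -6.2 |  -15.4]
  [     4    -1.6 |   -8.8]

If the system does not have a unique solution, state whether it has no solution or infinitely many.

x_1 = -1, x_2 = 3

Row-reduce the augmented matrix:
R1 ← R1 / (2/5).
R2 ← R2 + 16/5·R1.
R3 ← R3 − 4·R1.
R2 ← R2 / (-187/5).
R1 ← R1 + 39/4·R2.
R3 ← R3 − 187/5·R2.
R3 reduces to 0 = 0, so the extra equation is consistent.
Reading off the reduced rows gives x_1 = -1, x_2 = 3.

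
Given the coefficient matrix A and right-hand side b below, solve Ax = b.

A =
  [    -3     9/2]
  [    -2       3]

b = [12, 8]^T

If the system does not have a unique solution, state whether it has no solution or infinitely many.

infinitely many solutions

Row-reduce:
R1 ← R1 / (-3).
R2 ← R2 + 2·R1.
Rank is 1 with 2 unknowns, leaving x_2 free.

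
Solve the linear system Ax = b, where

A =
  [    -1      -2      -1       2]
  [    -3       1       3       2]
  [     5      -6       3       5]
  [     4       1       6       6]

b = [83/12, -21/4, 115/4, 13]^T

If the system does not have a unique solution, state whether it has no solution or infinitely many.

x_1 = 7/4, x_2 = -2, x_3 = -2/3, x_4 = 2

Row-reduce the augmented matrix:
R1 ← R1 / (-1).
R2 ← R2 + 3·R1.
R3 ← R3 − 5·R1.
R4 ← R4 − 4·R1.
R2 ← R2 / (7).
R1 ← R1 − 2·R2.
R3 ← R3 + 16·R2.
R4 ← R4 + 7·R2.
R3 ← R3 / (82/7).
R1 ← R1 + 5/7·R3.
R2 ← R2 − 6/7·R3.
R4 ← R4 − 8·R3.
R4 ← R4 / (6).
R1 ← R1 + 1/2·R4.
R2 ← R2 + 1·R4.
R3 ← R3 − 1/2·R4.
Reading off the reduced rows gives x_1 = 7/4, x_2 = -2, x_3 = -2/3, x_4 = 2.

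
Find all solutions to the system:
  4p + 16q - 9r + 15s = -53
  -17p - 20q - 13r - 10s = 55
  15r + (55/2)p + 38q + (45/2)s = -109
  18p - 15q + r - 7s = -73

infinitely many solutions

Row-reduce:
R1 ← R1 / (4).
R2 ← R2 + 17·R1.
R3 ← R3 − 55/2·R1.
R4 ← R4 − 18·R1.
R2 ← R2 / (48).
R1 ← R1 − 4·R2.
R3 ← R3 + 72·R2.
R4 ← R4 + 87·R2.
Swap R3 and R4.
R3 ← R3 / (-3289/64).
R1 ← R1 − 97/48·R3.
R2 ← R2 + 205/192·R3.
Rank is 3 with 4 unknowns, leaving s free.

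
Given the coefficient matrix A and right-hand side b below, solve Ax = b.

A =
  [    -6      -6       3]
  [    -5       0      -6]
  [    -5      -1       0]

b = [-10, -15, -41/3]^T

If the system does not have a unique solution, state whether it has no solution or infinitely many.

x_1 = 3, x_2 = -4/3, x_3 = 0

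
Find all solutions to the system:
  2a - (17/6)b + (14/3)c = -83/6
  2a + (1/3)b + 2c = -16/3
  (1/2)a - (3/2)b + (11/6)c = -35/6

Row-reduce:
R1 ← R1 / (2).
R2 ← R2 − 2·R1.
R3 ← R3 − 1/2·R1.
R2 ← R2 / (19/6).
R1 ← R1 + 17/12·R2.
R3 ← R3 + 19/24·R2.
Row 3 reduces to 0 = -1/4, a contradiction. The system is inconsistent.

no solution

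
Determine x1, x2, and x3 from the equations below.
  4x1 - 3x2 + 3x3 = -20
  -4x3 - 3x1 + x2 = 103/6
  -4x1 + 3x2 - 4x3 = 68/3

x1 = -3/2, x2 = 2, x3 = -8/3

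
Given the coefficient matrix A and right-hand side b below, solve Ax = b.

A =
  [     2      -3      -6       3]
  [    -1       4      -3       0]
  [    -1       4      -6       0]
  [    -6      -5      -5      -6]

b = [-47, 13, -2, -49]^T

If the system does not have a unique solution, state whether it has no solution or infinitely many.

x_1 = -4, x_2 = 6, x_3 = 5, x_4 = 3

Row-reduce the augmented matrix:
R1 ← R1 / (2).
R2 ← R2 + 1·R1.
R3 ← R3 + 1·R1.
R4 ← R4 + 6·R1.
R2 ← R2 / (5/2).
R1 ← R1 + 3/2·R2.
R3 ← R3 − 5/2·R2.
R4 ← R4 + 14·R2.
R3 ← R3 / (-3).
R1 ← R1 + 33/5·R3.
R2 ← R2 + 12/5·R3.
R4 ← R4 + 283/5·R3.
R4 ← R4 / (57/5).
R1 ← R1 − 12/5·R4.
R2 ← R2 − 3/5·R4.
Reading off the reduced rows gives x_1 = -4, x_2 = 6, x_3 = 5, x_4 = 3.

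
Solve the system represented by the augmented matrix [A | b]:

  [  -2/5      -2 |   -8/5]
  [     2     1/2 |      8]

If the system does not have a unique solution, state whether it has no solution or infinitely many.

x_1 = 4, x_2 = 0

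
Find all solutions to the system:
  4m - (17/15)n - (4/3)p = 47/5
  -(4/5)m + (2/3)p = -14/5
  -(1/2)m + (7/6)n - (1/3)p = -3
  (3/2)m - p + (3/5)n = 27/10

Row-reduce:
R1 ← R1 / (4).
R2 ← R2 + 4/5·R1.
R3 ← R3 + 1/2·R1.
R4 ← R4 − 3/2·R1.
R2 ← R2 / (-17/75).
R1 ← R1 + 17/60·R2.
R3 ← R3 − 41/40·R2.
R4 ← R4 − 41/40·R2.
R3 ← R3 / (89/68).
R1 ← R1 + 5/6·R3.
R2 ← R2 + 30/17·R3.
R4 ← R4 − 89/68·R3.
Row 4 reduces to 0 = 1, a contradiction. The system is inconsistent.

no solution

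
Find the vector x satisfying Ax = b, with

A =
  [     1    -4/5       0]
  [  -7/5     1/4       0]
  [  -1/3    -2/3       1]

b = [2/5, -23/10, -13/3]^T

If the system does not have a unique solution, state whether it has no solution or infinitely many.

x_1 = 2, x_2 = 2, x_3 = -7/3

Row-reduce the augmented matrix:
R2 ← R2 + 7/5·R1.
R3 ← R3 + 1/3·R1.
R2 ← R2 / (-87/100).
R1 ← R1 + 4/5·R2.
R3 ← R3 + 14/15·R2.
Reading off the reduced rows gives x_1 = 2, x_2 = 2, x_3 = -7/3.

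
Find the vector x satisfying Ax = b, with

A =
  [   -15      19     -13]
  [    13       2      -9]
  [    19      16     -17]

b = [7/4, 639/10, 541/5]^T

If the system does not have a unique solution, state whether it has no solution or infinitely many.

x_1 = 14/5, x_2 = 1/4, x_3 = -3

Row-reduce the augmented matrix:
R1 ← R1 / (-15).
R2 ← R2 − 13·R1.
R3 ← R3 − 19·R1.
R2 ← R2 / (277/15).
R1 ← R1 + 19/15·R2.
R3 ← R3 − 601/15·R2.
R3 ← R3 / (2910/277).
R1 ← R1 + 145/277·R3.
R2 ← R2 + 304/277·R3.
Reading off the reduced rows gives x_1 = 14/5, x_2 = 1/4, x_3 = -3.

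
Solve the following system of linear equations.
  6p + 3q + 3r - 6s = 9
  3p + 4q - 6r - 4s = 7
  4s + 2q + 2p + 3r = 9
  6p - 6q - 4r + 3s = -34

Row-reduce the augmented matrix:
R1 ← R1 / (6).
R2 ← R2 − 3·R1.
R3 ← R3 − 2·R1.
R4 ← R4 − 6·R1.
R2 ← R2 / (5/2).
R1 ← R1 − 1/2·R2.
R3 ← R3 − 1·R2.
R4 ← R4 + 9·R2.
R3 ← R3 / (5).
R1 ← R1 − 2·R3.
R2 ← R2 + 3·R3.
R4 ← R4 + 34·R3.
R4 ← R4 / (1223/25).
R1 ← R1 + 84/25·R4.
R2 ← R2 − 86/25·R4.
R3 ← R3 − 32/25·R4.
Reading off the reduced rows gives p = -1, q = 4, r = 1, s = 0.

p = -1, q = 4, r = 1, s = 0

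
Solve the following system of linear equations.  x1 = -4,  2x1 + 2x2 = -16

Row-reduce the augmented matrix:
R2 ← R2 − 2·R1.
R2 ← R2 / (2).
Reading off the reduced rows gives x1 = -4, x2 = -4.

x1 = -4, x2 = -4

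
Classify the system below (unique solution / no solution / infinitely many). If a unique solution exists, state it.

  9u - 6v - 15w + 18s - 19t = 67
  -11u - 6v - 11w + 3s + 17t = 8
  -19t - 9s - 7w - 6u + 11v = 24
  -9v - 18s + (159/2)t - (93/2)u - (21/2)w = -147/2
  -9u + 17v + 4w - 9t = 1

Row-reduce:
R1 ← R1 / (9).
R2 ← R2 + 11·R1.
R3 ← R3 + 6·R1.
R4 ← R4 + 93/2·R1.
R5 ← R5 + 9·R1.
R2 ← R2 / (-40/3).
R1 ← R1 + 2/3·R2.
R3 ← R3 − 7·R2.
R4 ← R4 + 40·R2.
R5 ← R5 − 11·R2.
R3 ← R3 / (-162/5).
R1 ← R1 + 1/5·R3.
R2 ← R2 − 11/5·R3.
R5 ← R5 + 176/5·R3.
Swap R4 and R5.
R4 ← R4 / (4559/216).
R1 ← R1 − 281/432·R4.
R2 ← R2 + 337/432·R4.
R3 ← R3 + 215/432·R4.
Row 5 reduces to 0 = 3, a contradiction. The system is inconsistent.

no solution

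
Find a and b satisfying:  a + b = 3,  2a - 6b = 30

a = 6, b = -3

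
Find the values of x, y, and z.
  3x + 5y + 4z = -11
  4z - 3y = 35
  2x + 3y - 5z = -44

Row-reduce the augmented matrix:
R1 ← R1 / (3).
R3 ← R3 − 2·R1.
R2 ← R2 / (-3).
R1 ← R1 − 5/3·R2.
R3 ← R3 + 1/3·R2.
R3 ← R3 / (-73/9).
R1 ← R1 − 32/9·R3.
R2 ← R2 + 4/3·R3.
Reading off the reduced rows gives x = -2, y = -5, z = 5.

x = -2, y = -5, z = 5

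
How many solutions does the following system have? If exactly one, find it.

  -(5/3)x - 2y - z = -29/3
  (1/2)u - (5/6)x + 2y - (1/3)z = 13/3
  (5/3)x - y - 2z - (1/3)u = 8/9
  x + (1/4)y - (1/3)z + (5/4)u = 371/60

x = 13/5, y = 8/3, z = 0, u = 7/3

Row-reduce the augmented matrix:
R1 ← R1 / (-5/3).
R2 ← R2 + 5/6·R1.
R3 ← R3 − 5/3·R1.
R4 ← R4 − 1·R1.
R2 ← R2 / (3).
R1 ← R1 − 6/5·R2.
R3 ← R3 + 3·R2.
R4 ← R4 + 19/20·R2.
R3 ← R3 / (-17/6).
R1 ← R1 − 8/15·R3.
R2 ← R2 − 1/18·R3.
R4 ← R4 + 317/360·R3.
R4 ← R4 / (4151/3060).
R1 ← R1 + 43/255·R4.
R2 ← R2 − 26/153·R4.
R3 ← R3 + 1/17·R4.
Reading off the reduced rows gives x = 13/5, y = 8/3, z = 0, u = 7/3.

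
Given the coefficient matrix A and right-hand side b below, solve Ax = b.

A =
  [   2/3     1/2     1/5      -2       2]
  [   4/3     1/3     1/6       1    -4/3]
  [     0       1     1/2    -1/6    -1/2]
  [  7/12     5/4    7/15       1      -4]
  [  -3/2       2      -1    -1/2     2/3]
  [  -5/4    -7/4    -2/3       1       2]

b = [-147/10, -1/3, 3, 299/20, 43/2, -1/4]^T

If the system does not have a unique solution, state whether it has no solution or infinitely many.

Row-reduce the augmented matrix:
R1 ← R1 / (2/3).
R2 ← R2 − 4/3·R1.
R4 ← R4 − 7/12·R1.
R5 ← R5 + 3/2·R1.
R6 ← R6 + 5/4·R1.
R2 ← R2 / (-2/3).
R1 ← R1 − 3/4·R2.
R3 ← R3 − 1·R2.
R4 ← R4 − 13/16·R2.
R5 ← R5 − 25/8·R2.
R6 ← R6 + 13/16·R2.
R3 ← R3 / (3/20).
R1 ← R1 − 3/80·R3.
R2 ← R2 − 7/20·R3.
R4 ← R4 − 7/960·R3.
R5 ← R5 + 263/160·R3.
R6 ← R6 + 7/960·R3.
R4 ← R4 / (7333/864).
R1 ← R1 − 19/24·R4.
R2 ← R2 + 443/18·R4.
R3 ← R3 − 440/9·R4.
R5 ← R5 − 14227/144·R4.
R6 ← R6 + 7333/864·R4.
R5 ← R5 / (1091623/43998).
R1 ← R1 − 1680/7333·R5.
R2 ← R2 + 47596/7333·R5.
R3 ← R3 − 84450/7333·R5.
R4 ← R4 + 10227/7333·R5.
R6 reduces to 0 = 0, so the extra equation is consistent.
Reading off the reduced rows gives x_1 = -6, x_2 = 5, x_3 = -6, x_4 = 3, x_5 = -3.

x_1 = -6, x_2 = 5, x_3 = -6, x_4 = 3, x_5 = -3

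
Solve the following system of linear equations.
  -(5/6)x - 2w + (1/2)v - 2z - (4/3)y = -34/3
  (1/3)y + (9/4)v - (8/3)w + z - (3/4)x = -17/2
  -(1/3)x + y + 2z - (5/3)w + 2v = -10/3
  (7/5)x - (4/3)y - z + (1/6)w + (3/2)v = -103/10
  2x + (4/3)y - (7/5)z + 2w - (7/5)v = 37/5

no solution

Row-reduce:
R1 ← R1 / (-5/6).
R2 ← R2 + 3/4·R1.
R3 ← R3 + 1/3·R1.
R4 ← R4 − 7/5·R1.
R5 ← R5 − 2·R1.
R2 ← R2 / (23/15).
R1 ← R1 − 8/5·R2.
R3 ← R3 − 23/15·R2.
R4 ← R4 + 268/75·R2.
R5 ← R5 + 28/15·R2.
Swap R3 and R4.
R3 ← R3 / (249/115).
R1 ← R1 + 12/23·R3.
R2 ← R2 − 42/23·R3.
R5 ← R5 + 321/115·R3.
Swap R4 and R5.
R4 ← R4 / (-26333/2490).
R1 ← R1 − 170/83·R4.
R2 ← R2 − 318/83·R4.
R3 ← R3 + 1199/498·R4.
Row 5 reduces to 0 = -1/2, a contradiction. The system is inconsistent.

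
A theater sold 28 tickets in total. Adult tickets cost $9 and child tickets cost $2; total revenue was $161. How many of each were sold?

Let a = adult tickets, c = child tickets.
  a + c = 28
  9a + 2c = 161
From equation 1: a = 28 − c.
Substitute into equation 2 and solve: c = 13.
Then a = 15.

adult tickets: 15, child tickets: 13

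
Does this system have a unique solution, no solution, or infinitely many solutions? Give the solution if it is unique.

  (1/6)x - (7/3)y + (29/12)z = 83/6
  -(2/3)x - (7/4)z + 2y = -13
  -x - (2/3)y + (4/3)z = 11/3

no solution

Row-reduce:
R1 ← R1 / (1/6).
R2 ← R2 + 2/3·R1.
R3 ← R3 + 1·R1.
R2 ← R2 / (-22/3).
R1 ← R1 + 14·R2.
R3 ← R3 + 44/3·R2.
Row 3 reduces to 0 = 2, a contradiction. The system is inconsistent.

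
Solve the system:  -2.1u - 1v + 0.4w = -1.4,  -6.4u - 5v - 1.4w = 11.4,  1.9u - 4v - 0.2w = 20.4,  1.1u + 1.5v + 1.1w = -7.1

Row-reduce the augmented matrix:
R1 ← R1 / (-21/10).
R2 ← R2 + 32/5·R1.
R3 ← R3 − 19/10·R1.
R4 ← R4 − 11/10·R1.
R2 ← R2 / (-41/21).
R1 ← R1 − 10/21·R2.
R3 ← R3 + 103/21·R2.
R4 ← R4 − 41/42·R2.
R3 ← R3 / (1382/205).
R1 ← R1 + 34/41·R3.
R2 ← R2 − 55/41·R3.
R4 reduces to 0 = 0, so the extra equation is consistent.
Reading off the reduced rows gives u = 2, v = -4, w = -3.

u = 2, v = -4, w = -3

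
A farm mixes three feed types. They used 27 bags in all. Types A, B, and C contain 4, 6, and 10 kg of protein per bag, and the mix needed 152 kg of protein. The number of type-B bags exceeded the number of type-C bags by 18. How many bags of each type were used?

type-A bags: 7, type-B bags: 19, type-C bags: 1

Let a = type-A bags, b = type-B bags, c = type-C bags.
  a + b + c = 27
  4a + 6b + 10c = 152
  b - c = 18
Row-reduce the augmented matrix:
R2 ← R2 − 4·R1.
R2 ← R2 / (2).
R1 ← R1 − 1·R2.
R3 ← R3 − 1·R2.
R3 ← R3 / (-4).
R1 ← R1 + 2·R3.
R2 ← R2 − 3·R3.
Reading off the reduced rows gives a = 7, b = 19, c = 1.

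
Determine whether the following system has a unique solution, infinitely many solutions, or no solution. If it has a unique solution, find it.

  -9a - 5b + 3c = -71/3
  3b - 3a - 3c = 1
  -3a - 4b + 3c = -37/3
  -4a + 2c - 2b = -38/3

a = 2, b = -2/3, c = -3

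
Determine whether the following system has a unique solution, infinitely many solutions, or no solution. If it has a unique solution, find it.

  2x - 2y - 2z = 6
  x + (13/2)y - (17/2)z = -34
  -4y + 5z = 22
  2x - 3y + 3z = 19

Row-reduce:
R1 ← R1 / (2).
R2 ← R2 − 1·R1.
R4 ← R4 − 2·R1.
R2 ← R2 / (15/2).
R1 ← R1 + 1·R2.
R3 ← R3 + 4·R2.
R4 ← R4 + 1·R2.
R1 ← R1 + 2·R3.
R2 ← R2 + 1·R3.
R4 ← R4 − 4·R3.
Row 4 reduces to 0 = -1, a contradiction. The system is inconsistent.

no solution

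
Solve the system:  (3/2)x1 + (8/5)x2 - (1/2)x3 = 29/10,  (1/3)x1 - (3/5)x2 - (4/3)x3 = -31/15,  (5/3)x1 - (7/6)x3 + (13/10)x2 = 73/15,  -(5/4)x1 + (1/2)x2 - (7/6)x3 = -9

no solution

Row-reduce:
R1 ← R1 / (3/2).
R2 ← R2 − 1/3·R1.
R3 ← R3 − 5/3·R1.
R4 ← R4 + 5/4·R1.
R2 ← R2 / (-43/45).
R1 ← R1 − 16/15·R2.
R3 ← R3 + 43/90·R2.
R4 ← R4 − 11/6·R2.
Swap R3 and R4.
R3 ← R3 / (-2027/516).
R1 ← R1 + 73/43·R3.
R2 ← R2 − 55/43·R3.
Row 4 reduces to 0 = 3, a contradiction. The system is inconsistent.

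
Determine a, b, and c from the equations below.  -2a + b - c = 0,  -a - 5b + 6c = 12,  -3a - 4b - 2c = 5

a = -1, b = -1, c = 1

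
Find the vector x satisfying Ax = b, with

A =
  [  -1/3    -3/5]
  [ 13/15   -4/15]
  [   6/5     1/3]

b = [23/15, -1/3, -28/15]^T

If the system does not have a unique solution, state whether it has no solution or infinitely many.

Row-reduce the augmented matrix:
R1 ← R1 / (-1/3).
R2 ← R2 − 13/15·R1.
R3 ← R3 − 6/5·R1.
R2 ← R2 / (-137/75).
R1 ← R1 − 9/5·R2.
R3 ← R3 + 137/75·R2.
R3 reduces to 0 = 0, so the extra equation is consistent.
Reading off the reduced rows gives x_1 = -1, x_2 = -2.

x_1 = -1, x_2 = -2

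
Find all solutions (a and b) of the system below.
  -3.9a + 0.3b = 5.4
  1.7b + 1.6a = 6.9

a = -1, b = 5

Row-reduce the augmented matrix:
R1 ← R1 / (-39/10).
R2 ← R2 − 8/5·R1.
R2 ← R2 / (237/130).
R1 ← R1 + 1/13·R2.
Reading off the reduced rows gives a = -1, b = 5.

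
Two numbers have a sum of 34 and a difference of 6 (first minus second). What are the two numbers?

first number: 20, second number: 14

Let x = first number, y = second number.
  x + y = 34
  x - y = 6
Row-reduce the augmented matrix:
R2 ← R2 − 1·R1.
R2 ← R2 / (-2).
R1 ← R1 − 1·R2.
Reading off the reduced rows gives x = 20, y = 14.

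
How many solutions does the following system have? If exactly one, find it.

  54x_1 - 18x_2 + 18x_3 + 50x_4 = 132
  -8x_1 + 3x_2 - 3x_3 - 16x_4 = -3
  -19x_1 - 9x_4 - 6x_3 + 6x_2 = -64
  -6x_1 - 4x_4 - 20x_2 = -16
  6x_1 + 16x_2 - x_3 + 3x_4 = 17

Row-reduce:
R1 ← R1 / (54).
R2 ← R2 + 8·R1.
R3 ← R3 + 19·R1.
R4 ← R4 + 6·R1.
R5 ← R5 − 6·R1.
R2 ← R2 / (1/3).
R1 ← R1 + 1/3·R2.
R3 ← R3 + 1/3·R2.
R4 ← R4 + 22·R2.
R5 ← R5 − 18·R2.
Swap R3 and R4.
R3 ← R3 / (-20).
R2 ← R2 + 1·R3.
R5 ← R5 − 15·R3.
Swap R4 and R5.
R4 ← R4 / (671/18).
R1 ← R1 + 23/3·R4.
R2 ← R2 − 5/2·R4.
R3 ← R3 − 509/18·R4.
Row 5 reduces to 0 = -1, a contradiction. The system is inconsistent.

no solution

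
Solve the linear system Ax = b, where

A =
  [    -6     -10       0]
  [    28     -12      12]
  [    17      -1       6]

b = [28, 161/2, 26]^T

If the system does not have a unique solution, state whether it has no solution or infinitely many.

no solution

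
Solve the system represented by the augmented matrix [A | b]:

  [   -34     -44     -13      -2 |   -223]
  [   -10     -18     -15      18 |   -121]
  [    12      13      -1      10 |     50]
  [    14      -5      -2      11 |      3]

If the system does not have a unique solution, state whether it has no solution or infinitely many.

no solution

Row-reduce:
R1 ← R1 / (-34).
R2 ← R2 + 10·R1.
R3 ← R3 − 12·R1.
R4 ← R4 − 14·R1.
R2 ← R2 / (-86/17).
R1 ← R1 − 22/17·R2.
R3 ← R3 + 43/17·R2.
R4 ← R4 + 393/17·R2.
Swap R3 and R4.
R3 ← R3 / (1880/43).
R1 ← R1 + 213/86·R3.
R2 ← R2 − 95/43·R3.
Row 4 reduces to 0 = -1, a contradiction. The system is inconsistent.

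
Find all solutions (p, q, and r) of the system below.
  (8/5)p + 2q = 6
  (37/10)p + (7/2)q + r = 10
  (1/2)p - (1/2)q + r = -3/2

Row-reduce:
R1 ← R1 / (8/5).
R2 ← R2 − 37/10·R1.
R3 ← R3 − 1/2·R1.
R2 ← R2 / (-9/8).
R1 ← R1 − 5/4·R2.
R3 ← R3 + 9/8·R2.
Row 3 reduces to 0 = 1/2, a contradiction. The system is inconsistent.

no solution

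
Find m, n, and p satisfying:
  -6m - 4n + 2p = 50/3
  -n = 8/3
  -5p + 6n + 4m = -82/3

m = -1/3, n = -8/3, p = 2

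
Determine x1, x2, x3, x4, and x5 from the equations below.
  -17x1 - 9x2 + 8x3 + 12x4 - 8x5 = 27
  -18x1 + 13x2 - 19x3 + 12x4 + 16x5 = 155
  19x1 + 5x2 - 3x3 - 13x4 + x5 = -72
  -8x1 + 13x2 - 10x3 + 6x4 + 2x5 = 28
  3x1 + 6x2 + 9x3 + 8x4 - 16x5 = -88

x1 = -1, x2 = -2, x3 = -1, x4 = 4, x5 = 6

Row-reduce the augmented matrix:
R1 ← R1 / (-17).
R2 ← R2 + 18·R1.
R3 ← R3 − 19·R1.
R4 ← R4 + 8·R1.
R5 ← R5 − 3·R1.
R2 ← R2 / (383/17).
R1 ← R1 − 9/17·R2.
R3 ← R3 + 86/17·R2.
R4 ← R4 − 293/17·R2.
R5 ← R5 − 75/17·R2.
R3 ← R3 / (-87/383).
R1 ← R1 − 67/383·R3.
R2 ← R2 + 467/383·R3.
R4 ← R4 − 2777/383·R3.
R5 ← R5 − 6048/383·R3.
R4 ← R4 / (781/87).
R1 ← R1 + 43/87·R4.
R2 ← R2 + 121/87·R4.
R3 ← R3 + 97/87·R4.
R5 ← R5 − 808/29·R4.
R5 ← R5 / (70528/781).
R1 ← R1 + 5468/781·R5.
R2 ← R2 − 8/71·R5.
R3 ← R3 + 420/781·R5.
R4 ← R4 + 7921/781·R5.
Reading off the reduced rows gives x1 = -1, x2 = -2, x3 = -1, x4 = 4, x5 = 6.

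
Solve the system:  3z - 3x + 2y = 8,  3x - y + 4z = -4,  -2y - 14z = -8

Row-reduce:
R1 ← R1 / (-3).
R2 ← R2 − 3·R1.
R1 ← R1 + 2/3·R2.
R3 ← R3 + 2·R2.
Rank is 2 with 3 unknowns, leaving z free.

infinitely many solutions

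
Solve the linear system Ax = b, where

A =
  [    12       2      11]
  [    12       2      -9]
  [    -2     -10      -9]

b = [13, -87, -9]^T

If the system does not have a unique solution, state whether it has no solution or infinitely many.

x_1 = -3, x_2 = -3, x_3 = 5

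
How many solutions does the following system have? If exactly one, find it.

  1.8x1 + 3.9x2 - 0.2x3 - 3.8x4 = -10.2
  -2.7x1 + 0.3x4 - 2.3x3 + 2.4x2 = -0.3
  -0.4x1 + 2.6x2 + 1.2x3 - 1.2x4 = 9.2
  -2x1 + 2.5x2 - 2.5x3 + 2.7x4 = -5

x1 = -5, x2 = 0, x3 = 6, x4 = 0

Row-reduce the augmented matrix:
R1 ← R1 / (9/5).
R2 ← R2 + 27/10·R1.
R3 ← R3 + 2/5·R1.
R4 ← R4 + 2·R1.
R2 ← R2 / (33/4).
R1 ← R1 − 13/6·R2.
R3 ← R3 − 52/15·R2.
R4 ← R4 − 41/6·R2.
R3 ← R3 / (5564/2475).
R1 ← R1 − 283/495·R3.
R2 ← R2 + 52/165·R3.
R4 ← R4 + 563/990·R3.
R4 ← R4 / (20916/6955).
R1 ← R1 + 3130/4173·R4.
R2 ← R2 + 200/321·R4.
R3 ← R3 − 139/1391·R4.
Reading off the reduced rows gives x1 = -5, x2 = 0, x3 = 6, x4 = 0.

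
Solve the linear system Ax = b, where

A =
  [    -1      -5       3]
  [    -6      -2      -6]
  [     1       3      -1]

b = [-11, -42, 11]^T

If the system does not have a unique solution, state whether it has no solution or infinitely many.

x_1 = -1, x_2 = 6, x_3 = 6

Row-reduce the augmented matrix:
R1 ← R1 / (-1).
R2 ← R2 + 6·R1.
R3 ← R3 − 1·R1.
R2 ← R2 / (28).
R1 ← R1 − 5·R2.
R3 ← R3 + 2·R2.
R3 ← R3 / (2/7).
R1 ← R1 − 9/7·R3.
R2 ← R2 + 6/7·R3.
Reading off the reduced rows gives x_1 = -1, x_2 = 6, x_3 = 6.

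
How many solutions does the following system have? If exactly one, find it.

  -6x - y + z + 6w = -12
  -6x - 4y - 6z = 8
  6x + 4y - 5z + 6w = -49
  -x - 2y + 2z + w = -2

Row-reduce the augmented matrix:
R1 ← R1 / (-6).
R2 ← R2 + 6·R1.
R3 ← R3 − 6·R1.
R4 ← R4 + 1·R1.
R2 ← R2 / (-3).
R1 ← R1 − 1/6·R2.
R3 ← R3 − 3·R2.
R4 ← R4 + 11/6·R2.
R3 ← R3 / (-11).
R1 ← R1 + 5/9·R3.
R2 ← R2 − 7/3·R3.
R4 ← R4 − 55/9·R3.
R4 ← R4 / (7).
R1 ← R1 + 18/11·R4.
R2 ← R2 − 36/11·R4.
R3 ← R3 + 6/11·R4.
Reading off the reduced rows gives x = -3, y = 1, z = 1, w = -5.

x = -3, y = 1, z = 1, w = -5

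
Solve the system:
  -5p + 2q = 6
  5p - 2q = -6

Row-reduce:
R1 ← R1 / (-5).
R2 ← R2 − 5·R1.
Rank is 1 with 2 unknowns, leaving q free.

infinitely many solutions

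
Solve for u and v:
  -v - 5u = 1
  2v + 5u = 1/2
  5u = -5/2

u = -1/2, v = 3/2

Row-reduce the augmented matrix:
R1 ← R1 / (-5).
R2 ← R2 − 5·R1.
R3 ← R3 − 5·R1.
R1 ← R1 − 1/5·R2.
R3 ← R3 + 1·R2.
R3 reduces to 0 = 0, so the extra equation is consistent.
Reading off the reduced rows gives u = -1/2, v = 3/2.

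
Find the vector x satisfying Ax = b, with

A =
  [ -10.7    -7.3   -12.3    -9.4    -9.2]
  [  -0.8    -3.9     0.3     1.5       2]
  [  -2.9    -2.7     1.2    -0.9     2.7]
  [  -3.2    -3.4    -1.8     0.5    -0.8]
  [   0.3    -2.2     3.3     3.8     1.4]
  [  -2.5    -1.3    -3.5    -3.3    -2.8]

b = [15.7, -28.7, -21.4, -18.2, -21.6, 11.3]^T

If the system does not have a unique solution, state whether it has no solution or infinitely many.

x_1 = 2, x_2 = 3, x_3 = 2, x_4 = -4, x_5 = -5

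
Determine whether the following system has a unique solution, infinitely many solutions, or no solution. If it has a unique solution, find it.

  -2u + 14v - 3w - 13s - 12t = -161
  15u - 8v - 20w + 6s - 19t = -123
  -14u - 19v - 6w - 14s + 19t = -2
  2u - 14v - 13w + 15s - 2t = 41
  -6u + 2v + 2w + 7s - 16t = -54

Row-reduce the augmented matrix:
R1 ← R1 / (-2).
R2 ← R2 − 15·R1.
R3 ← R3 + 14·R1.
R4 ← R4 − 2·R1.
R5 ← R5 + 6·R1.
R2 ← R2 / (97).
R1 ← R1 + 7·R2.
R3 ← R3 + 117·R2.
R5 ← R5 + 40·R2.
R3 ← R3 / (-7035/194).
R1 ← R1 + 152/97·R3.
R2 ← R2 + 85/194·R3.
R4 ← R4 + 16·R3.
R5 ← R5 + 633/97·R3.
R4 ← R4 / (117638/7035).
R1 ← R1 − 9418/7035·R4.
R2 ← R2 + 760/1407·R4.
R3 ← R3 − 6473/7035·R4.
R5 ← R5 − 33469/2345·R4.
R5 ← R5 / (-1093927/58819).
R1 ← R1 + 30617/58819·R5.
R2 ← R2 + 48589/58819·R5.
R3 ← R3 − 50835/58819·R5.
R4 ← R4 + 5053/58819·R5.
Reading off the reduced rows gives u = 1, v = 0, w = 3, s = 6, t = 6.

u = 1, v = 0, w = 3, s = 6, t = 6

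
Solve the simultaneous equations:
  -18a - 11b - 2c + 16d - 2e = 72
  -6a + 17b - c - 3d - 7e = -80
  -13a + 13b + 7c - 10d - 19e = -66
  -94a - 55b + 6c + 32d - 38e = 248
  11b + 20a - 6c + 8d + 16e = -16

infinitely many solutions

Row-reduce:
R1 ← R1 / (-18).
R2 ← R2 + 6·R1.
R3 ← R3 + 13·R1.
R4 ← R4 + 94·R1.
R5 ← R5 − 20·R1.
R2 ← R2 / (62/3).
R1 ← R1 − 11/18·R2.
R3 ← R3 − 377/18·R2.
R4 ← R4 − 22/9·R2.
R5 ← R5 + 11/9·R2.
R3 ← R3 / (1089/124).
R1 ← R1 − 15/124·R3.
R2 ← R2 + 1/62·R3.
R4 ← R4 − 511/31·R3.
R5 ← R5 + 511/62·R3.
R4 ← R4 / (-84820/3267).
R1 ← R1 + 503/1089·R4.
R2 ← R2 + 1396/3267·R4.
R3 ← R3 + 4877/3267·R4.
R5 ← R5 − 42410/3267·R4.
Rank is 4 with 5 unknowns, leaving e free.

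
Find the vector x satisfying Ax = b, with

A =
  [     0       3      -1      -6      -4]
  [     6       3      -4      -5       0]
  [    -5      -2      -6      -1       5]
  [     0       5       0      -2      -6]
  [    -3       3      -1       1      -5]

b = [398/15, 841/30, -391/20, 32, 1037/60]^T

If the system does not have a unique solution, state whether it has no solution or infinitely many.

x_1 = 7/4, x_2 = 12/5, x_3 = -4/3, x_4 = -1, x_5 = -3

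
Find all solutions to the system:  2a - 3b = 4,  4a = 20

a = 5, b = 2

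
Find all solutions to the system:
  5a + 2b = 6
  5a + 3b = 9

Row-reduce the augmented matrix:
R1 ← R1 / (5).
R2 ← R2 − 5·R1.
R1 ← R1 − 2/5·R2.
Reading off the reduced rows gives a = 0, b = 3.

a = 0, b = 3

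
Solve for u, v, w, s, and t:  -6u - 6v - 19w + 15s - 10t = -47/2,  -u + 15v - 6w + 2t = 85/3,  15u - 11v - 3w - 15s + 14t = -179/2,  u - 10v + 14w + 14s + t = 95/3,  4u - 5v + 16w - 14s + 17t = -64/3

u = -1/3, v = 3, w = 5/2, s = 2, t = -1

Row-reduce the augmented matrix:
R1 ← R1 / (-6).
R2 ← R2 + 1·R1.
R3 ← R3 − 15·R1.
R4 ← R4 − 1·R1.
R5 ← R5 − 4·R1.
R2 ← R2 / (16).
R1 ← R1 − 1·R2.
R3 ← R3 + 26·R2.
R4 ← R4 + 11·R2.
R5 ← R5 + 9·R2.
R3 ← R3 / (-2645/48).
R1 ← R1 − 107/32·R3.
R2 ← R2 + 17/96·R3.
R4 ← R4 − 853/96·R3.
R5 ← R5 − 167/96·R3.
R4 ← R4 / (9392/529).
R1 ← R1 + 648/529·R4.
R2 ← R2 + 114/529·R4.
R3 ← R3 + 177/529·R4.
R5 ← R5 + 2552/529·R4.
R5 ← R5 / (7349/587).
R1 ← R1 − 3532/2935·R5.
R2 ← R2 − 3029/11740·R5.
R3 ← R3 − 2609/23480·R5.
R4 ← R4 − 1377/23480·R5.
Reading off the reduced rows gives u = -1/3, v = 3, w = 5/2, s = 2, t = -1.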